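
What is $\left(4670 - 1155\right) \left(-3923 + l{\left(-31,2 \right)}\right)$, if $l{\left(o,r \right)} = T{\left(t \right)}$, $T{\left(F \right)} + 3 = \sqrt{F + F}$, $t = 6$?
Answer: $-13799890 + 7030 \sqrt{3} \approx -1.3788 \cdot 10^{7}$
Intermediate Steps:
$T{\left(F \right)} = -3 + \sqrt{2} \sqrt{F}$ ($T{\left(F \right)} = -3 + \sqrt{F + F} = -3 + \sqrt{2 F} = -3 + \sqrt{2} \sqrt{F}$)
$l{\left(o,r \right)} = -3 + 2 \sqrt{3}$ ($l{\left(o,r \right)} = -3 + \sqrt{2} \sqrt{6} = -3 + 2 \sqrt{3}$)
$\left(4670 - 1155\right) \left(-3923 + l{\left(-31,2 \right)}\right) = \left(4670 - 1155\right) \left(-3923 - \left(3 - 2 \sqrt{3}\right)\right) = 3515 \left(-3926 + 2 \sqrt{3}\right) = -13799890 + 7030 \sqrt{3}$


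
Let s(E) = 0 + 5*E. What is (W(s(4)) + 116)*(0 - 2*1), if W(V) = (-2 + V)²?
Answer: -880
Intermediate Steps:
s(E) = 5*E
(W(s(4)) + 116)*(0 - 2*1) = ((-2 + 5*4)² + 116)*(0 - 2*1) = ((-2 + 20)² + 116)*(0 - 2) = (18² + 116)*(-2) = (324 + 116)*(-2) = 440*(-2) = -880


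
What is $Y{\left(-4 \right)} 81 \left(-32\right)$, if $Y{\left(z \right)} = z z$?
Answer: $-41472$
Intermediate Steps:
$Y{\left(z \right)} = z^{2}$
$Y{\left(-4 \right)} 81 \left(-32\right) = \left(-4\right)^{2} \cdot 81 \left(-32\right) = 16 \cdot 81 \left(-32\right) = 1296 \left(-32\right) = -41472$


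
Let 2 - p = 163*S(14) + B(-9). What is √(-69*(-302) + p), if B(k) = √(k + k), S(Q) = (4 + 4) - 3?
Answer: √(20025 - 3*I*√2) ≈ 141.51 - 0.015*I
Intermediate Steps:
S(Q) = 5 (S(Q) = 8 - 3 = 5)
B(k) = √2*√k (B(k) = √(2*k) = √2*√k)
p = -813 - 3*I*√2 (p = 2 - (163*5 + √2*√(-9)) = 2 - (815 + √2*(3*I)) = 2 - (815 + 3*I*√2) = 2 + (-815 - 3*I*√2) = -813 - 3*I*√2 ≈ -813.0 - 4.2426*I)
√(-69*(-302) + p) = √(-69*(-302) + (-813 - 3*I*√2)) = √(20838 + (-813 - 3*I*√2)) = √(20025 - 3*I*√2)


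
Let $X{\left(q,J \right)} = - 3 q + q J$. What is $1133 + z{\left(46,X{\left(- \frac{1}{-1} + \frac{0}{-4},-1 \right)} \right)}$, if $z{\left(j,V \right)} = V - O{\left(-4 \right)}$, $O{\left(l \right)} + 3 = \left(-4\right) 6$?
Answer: $1156$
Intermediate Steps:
$O{\left(l \right)} = -27$ ($O{\left(l \right)} = -3 - 24 = -27$)
$X{\left(q,J \right)} = - 3 q + J q$
$z{\left(j,V \right)} = 27 + V$ ($z{\left(j,V \right)} = V - -27 = V + 27 = 27 + V$)
$1133 + z{\left(46,X{\left(- \frac{1}{-1} + \frac{0}{-4},-1 \right)} \right)} = 1133 + \left(27 + \left(- \frac{1}{-1} + \frac{0}{-4}\right) \left(-3 - 1\right)\right) = 1133 + \left(27 + \left(\left(-1\right) \left(-1\right) + 0 \left(- \frac{1}{4}\right)\right) \left(-4\right)\right) = 1133 + \left(27 + \left(1 + 0\right) \left(-4\right)\right) = 1133 + \left(27 + 1 \left(-4\right)\right) = 1133 + \left(27 - 4\right) = 1133 + 23 = 1156$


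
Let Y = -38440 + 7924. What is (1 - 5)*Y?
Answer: 122064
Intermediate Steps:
Y = -30516
(1 - 5)*Y = (1 - 5)*(-30516) = -4*(-30516) = 122064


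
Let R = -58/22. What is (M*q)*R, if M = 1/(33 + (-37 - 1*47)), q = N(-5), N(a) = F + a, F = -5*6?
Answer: -1015/561 ≈ -1.8093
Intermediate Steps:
F = -30
N(a) = -30 + a
q = -35 (q = -30 - 5 = -35)
R = -29/11 (R = -58*1/22 = -29/11 ≈ -2.6364)
M = -1/51 (M = 1/(33 + (-37 - 47)) = 1/(33 - 84) = 1/(-51) = -1/51 ≈ -0.019608)
(M*q)*R = -1/51*(-35)*(-29/11) = (35/51)*(-29/11) = -1015/561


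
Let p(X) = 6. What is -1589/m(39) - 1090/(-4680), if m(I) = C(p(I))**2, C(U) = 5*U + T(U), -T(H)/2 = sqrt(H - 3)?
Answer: -257057/160173 - 7945*sqrt(3)/32856 ≈ -2.0237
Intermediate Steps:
T(H) = -2*sqrt(-3 + H) (T(H) = -2*sqrt(H - 3) = -2*sqrt(-3 + H))
C(U) = -2*sqrt(-3 + U) + 5*U (C(U) = 5*U - 2*sqrt(-3 + U) = -2*sqrt(-3 + U) + 5*U)
m(I) = (30 - 2*sqrt(3))**2 (m(I) = (-2*sqrt(-3 + 6) + 5*6)**2 = (-2*sqrt(3) + 30)**2 = (30 - 2*sqrt(3))**2)
-1589/m(39) - 1090/(-4680) = -1589/(912 - 120*sqrt(3)) - 1090/(-4680) = -1589/(912 - 120*sqrt(3)) - 1090*(-1/4680) = -1589/(912 - 120*sqrt(3)) + 109/468 = 109/468 - 1589/(912 - 120*sqrt(3))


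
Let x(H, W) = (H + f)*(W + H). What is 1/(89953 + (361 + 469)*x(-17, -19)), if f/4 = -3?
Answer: 1/956473 ≈ 1.0455e-6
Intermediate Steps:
f = -12 (f = 4*(-3) = -12)
x(H, W) = (-12 + H)*(H + W) (x(H, W) = (H - 12)*(W + H) = (-12 + H)*(H + W))
1/(89953 + (361 + 469)*x(-17, -19)) = 1/(89953 + (361 + 469)*((-17)² - 12*(-17) - 12*(-19) - 17*(-19))) = 1/(89953 + 830*(289 + 204 + 228 + 323)) = 1/(89953 + 830*1044) = 1/(89953 + 866520) = 1/956473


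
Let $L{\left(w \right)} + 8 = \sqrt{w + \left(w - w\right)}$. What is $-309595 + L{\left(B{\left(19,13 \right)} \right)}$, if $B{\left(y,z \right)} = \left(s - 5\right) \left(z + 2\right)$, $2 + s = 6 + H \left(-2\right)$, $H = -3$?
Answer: $-309603 + 5 \sqrt{3} \approx -3.0959 \cdot 10^{5}$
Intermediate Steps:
$s = 10$ ($s = -2 + \left(6 - -6\right) = -2 + \left(6 + 6\right) = -2 + 12 = 10$)
$B{\left(y,z \right)} = 10 + 5 z$ ($B{\left(y,z \right)} = \left(10 - 5\right) \left(z + 2\right) = 5 \left(2 + z\right) = 10 + 5 z$)
$L{\left(w \right)} = -8 + \sqrt{w}$ ($L{\left(w \right)} = -8 + \sqrt{w + \left(w - w\right)} = -8 + \sqrt{w + 0} = -8 + \sqrt{w}$)
$-309595 + L{\left(B{\left(19,13 \right)} \right)} = -309595 - \left(8 - \sqrt{10 + 5 \cdot 13}\right) = -309595 - \left(8 - \sqrt{10 + 65}\right) = -309595 - \left(8 - \sqrt{75}\right) = -309595 - \left(8 - 5 \sqrt{3}\right) = -309603 + 5 \sqrt{3}$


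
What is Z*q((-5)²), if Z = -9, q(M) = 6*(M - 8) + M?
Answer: -1143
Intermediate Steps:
q(M) = -48 + 7*M (q(M) = 6*(-8 + M) + M = (-48 + 6*M) + M = -48 + 7*M)
Z*q((-5)²) = -9*(-48 + 7*(-5)²) = -9*(-48 + 7*25) = -9*(-48 + 175) = -9*127 = -1143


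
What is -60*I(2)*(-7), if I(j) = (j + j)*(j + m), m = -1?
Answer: 1680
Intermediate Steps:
I(j) = 2*j*(-1 + j) (I(j) = (j + j)*(j - 1) = (2*j)*(-1 + j) = 2*j*(-1 + j))
-60*I(2)*(-7) = -120*2*(-1 + 2)*(-7) = -120*2*(-7) = -60*4*(-7) = -240*(-7) = 1680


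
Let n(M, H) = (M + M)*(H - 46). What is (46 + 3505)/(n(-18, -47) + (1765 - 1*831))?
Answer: 3551/4282 ≈ 0.82929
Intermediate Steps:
n(M, H) = 2*M*(-46 + H) (n(M, H) = (2*M)*(-46 + H) = 2*M*(-46 + H))
(46 + 3505)/(n(-18, -47) + (1765 - 1*831)) = (46 + 3505)/(2*(-18)*(-46 - 47) + (1765 - 1*831)) = 3551/(2*(-18)*(-93) + (1765 - 831)) = 3551/(3348 + 934) = 3551/4282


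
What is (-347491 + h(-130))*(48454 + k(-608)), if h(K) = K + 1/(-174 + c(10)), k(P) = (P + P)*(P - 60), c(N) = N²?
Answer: -11070844237305/37 ≈ -2.9921e+11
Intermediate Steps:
k(P) = 2*P*(-60 + P) (k(P) = (2*P)*(-60 + P) = 2*P*(-60 + P))
h(K) = -1/74 + K (h(K) = K + 1/(-174 + 10²) = K + 1/(-174 + 100) = K + 1/(-74) = K - 1/74 = -1/74 + K)
(-347491 + h(-130))*(48454 + k(-608)) = (-347491 + (-1/74 - 130))*(48454 + 2*(-608)*(-60 - 608)) = (-347491 - 9621/74)*(48454 + 2*(-608)*(-668)) = -25723955*(48454 + 812288)/74 = -25723955/74*860742 = -11070844237305/37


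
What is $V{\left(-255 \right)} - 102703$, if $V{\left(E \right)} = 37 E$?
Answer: $-112138$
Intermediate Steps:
$V{\left(-255 \right)} - 102703 = 37 \left(-255\right) - 102703 = -9435 - 102703 = -112138$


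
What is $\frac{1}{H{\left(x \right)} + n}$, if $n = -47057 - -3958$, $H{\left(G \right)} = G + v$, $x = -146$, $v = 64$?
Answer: $- \frac{1}{43181} \approx -2.3158 \cdot 10^{-5}$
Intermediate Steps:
$H{\left(G \right)} = 64 + G$ ($H{\left(G \right)} = G + 64 = 64 + G$)
$n = -43099$ ($n = -47057 + 3958 = -43099$)
$\frac{1}{H{\left(x \right)} + n} = \frac{1}{\left(64 - 146\right) - 43099} = \frac{1}{-82 - 43099} = \frac{1}{-43181} = - \frac{1}{43181}$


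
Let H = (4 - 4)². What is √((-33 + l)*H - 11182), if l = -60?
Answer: I*√11182 ≈ 105.74*I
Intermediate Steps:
H = 0 (H = 0² = 0)
√((-33 + l)*H - 11182) = √((-33 - 60)*0 - 11182) = √(-93*0 - 11182) = √(0 - 11182) = √(-11182) = I*√11182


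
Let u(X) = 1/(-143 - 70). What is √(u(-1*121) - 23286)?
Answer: I*√1056462747/213 ≈ 152.6*I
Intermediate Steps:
u(X) = -1/213 (u(X) = 1/(-213) = -1/213)
√(u(-1*121) - 23286) = √(-1/213 - 23286) = √(-4959919/213) = I*√1056462747/213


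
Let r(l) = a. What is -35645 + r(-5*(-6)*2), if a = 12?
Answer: -35633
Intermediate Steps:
r(l) = 12
-35645 + r(-5*(-6)*2) = -35645 + 12 = -35633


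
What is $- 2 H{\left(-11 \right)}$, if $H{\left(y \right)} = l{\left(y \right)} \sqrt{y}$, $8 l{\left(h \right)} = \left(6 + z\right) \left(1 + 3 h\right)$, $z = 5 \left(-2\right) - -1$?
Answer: $- 24 i \sqrt{11} \approx - 79.599 i$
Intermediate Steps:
$z = -9$ ($z = -10 + 1 = -9$)
$l{\left(h \right)} = - \frac{3}{8} - \frac{9 h}{8}$ ($l{\left(h \right)} = \frac{\left(6 - 9\right) \left(1 + 3 h\right)}{8} = \frac{\left(-3\right) \left(1 + 3 h\right)}{8} = \frac{-3 - 9 h}{8} = - \frac{3}{8} - \frac{9 h}{8}$)
$H{\left(y \right)} = \sqrt{y} \left(- \frac{3}{8} - \frac{9 y}{8}\right)$ ($H{\left(y \right)} = \left(- \frac{3}{8} - \frac{9 y}{8}\right) \sqrt{y} = \sqrt{y} \left(- \frac{3}{8} - \frac{9 y}{8}\right)$)
$- 2 H{\left(-11 \right)} = - 2 \frac{3 \sqrt{-11} \left(-1 - -33\right)}{8} = - 2 \frac{3 i \sqrt{11} \left(-1 + 33\right)}{8} = - 2 \cdot \frac{3}{8} i \sqrt{11} \cdot 32 = - 2 \cdot 12 i \sqrt{11} = - 24 i \sqrt{11}$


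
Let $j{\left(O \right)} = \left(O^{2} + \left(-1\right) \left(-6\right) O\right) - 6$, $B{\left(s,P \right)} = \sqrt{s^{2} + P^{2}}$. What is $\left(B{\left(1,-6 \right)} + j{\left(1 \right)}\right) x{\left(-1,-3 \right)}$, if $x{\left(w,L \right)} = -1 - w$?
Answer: $0$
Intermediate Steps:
$B{\left(s,P \right)} = \sqrt{P^{2} + s^{2}}$
$j{\left(O \right)} = -6 + O^{2} + 6 O$ ($j{\left(O \right)} = \left(O^{2} + 6 O\right) - 6 = -6 + O^{2} + 6 O$)
$\left(B{\left(1,-6 \right)} + j{\left(1 \right)}\right) x{\left(-1,-3 \right)} = \left(\sqrt{\left(-6\right)^{2} + 1^{2}} + \left(-6 + 1^{2} + 6 \cdot 1\right)\right) \left(-1 - -1\right) = \left(\sqrt{36 + 1} + \left(-6 + 1 + 6\right)\right) \left(-1 + 1\right) = \left(\sqrt{37} + 1\right) 0 = \left(1 + \sqrt{37}\right) 0 = 0$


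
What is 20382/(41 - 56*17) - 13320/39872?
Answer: -103100703/4540424 ≈ -22.707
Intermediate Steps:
20382/(41 - 56*17) - 13320/39872 = 20382/(41 - 952) - 13320*1/39872 = 20382/(-911) - 1665/4984 = 20382*(-1/911) - 1665/4984 = -20382/911 - 1665/4984 = -103100703/4540424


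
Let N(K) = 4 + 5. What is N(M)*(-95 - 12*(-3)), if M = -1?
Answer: -531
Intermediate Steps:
N(K) = 9
N(M)*(-95 - 12*(-3)) = 9*(-95 - 12*(-3)) = 9*(-95 + 36) = 9*(-59) = -531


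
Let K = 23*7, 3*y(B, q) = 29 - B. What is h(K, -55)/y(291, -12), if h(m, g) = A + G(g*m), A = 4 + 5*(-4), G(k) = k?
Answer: 26613/262 ≈ 101.58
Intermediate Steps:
y(B, q) = 29/3 - B/3 (y(B, q) = (29 - B)/3 = 29/3 - B/3)
K = 161
A = -16 (A = 4 - 20 = -16)
h(m, g) = -16 + g*m
h(K, -55)/y(291, -12) = (-16 - 55*161)/(29/3 - ⅓*291) = (-16 - 8855)/(29/3 - 97) = -8871/(-262/3) = -8871*(-3/262) = 26613/262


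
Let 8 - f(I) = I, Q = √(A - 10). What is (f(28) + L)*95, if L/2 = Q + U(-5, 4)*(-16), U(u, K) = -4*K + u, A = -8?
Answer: 61940 + 570*I*√2 ≈ 61940.0 + 806.1*I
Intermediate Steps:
U(u, K) = u - 4*K
Q = 3*I*√2 (Q = √(-8 - 10) = √(-18) = 3*I*√2 ≈ 4.2426*I)
L = 672 + 6*I*√2 (L = 2*(3*I*√2 + (-5 - 4*4)*(-16)) = 2*(3*I*√2 + (-5 - 16)*(-16)) = 2*(3*I*√2 - 21*(-16)) = 2*(3*I*√2 + 336) = 2*(336 + 3*I*√2) = 672 + 6*I*√2 ≈ 672.0 + 8.4853*I)
f(I) = 8 - I
(f(28) + L)*95 = ((8 - 1*28) + (672 + 6*I*√2))*95 = ((8 - 28) + (672 + 6*I*√2))*95 = (-20 + (672 + 6*I*√2))*95 = (652 + 6*I*√2)*95 = 61940 + 570*I*√2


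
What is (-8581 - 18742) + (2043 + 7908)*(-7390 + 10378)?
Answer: 29706265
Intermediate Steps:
(-8581 - 18742) + (2043 + 7908)*(-7390 + 10378) = -27323 + 9951*2988 = -27323 + 29733588 = 29706265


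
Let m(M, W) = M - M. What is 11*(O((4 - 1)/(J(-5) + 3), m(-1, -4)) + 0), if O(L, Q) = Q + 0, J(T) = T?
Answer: 0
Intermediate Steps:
m(M, W) = 0
O(L, Q) = Q
11*(O((4 - 1)/(J(-5) + 3), m(-1, -4)) + 0) = 11*(0 + 0) = 11*0 = 0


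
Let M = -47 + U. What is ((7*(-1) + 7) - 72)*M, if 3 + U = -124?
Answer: 12528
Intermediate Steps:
U = -127 (U = -3 - 124 = -127)
M = -174 (M = -47 - 127 = -174)
((7*(-1) + 7) - 72)*M = ((7*(-1) + 7) - 72)*(-174) = ((-7 + 7) - 72)*(-174) = (0 - 72)*(-174) = -72*(-174) = 12528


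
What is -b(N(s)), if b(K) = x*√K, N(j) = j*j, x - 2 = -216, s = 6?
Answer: 1284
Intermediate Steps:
x = -214 (x = 2 - 216 = -214)
N(j) = j²
b(K) = -214*√K
-b(N(s)) = -(-214)*√(6²) = -(-214)*√36 = -(-214)*6 = -1*(-1284) = 1284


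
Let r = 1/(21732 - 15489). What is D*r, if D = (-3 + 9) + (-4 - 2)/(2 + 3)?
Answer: 8/10405 ≈ 0.00076886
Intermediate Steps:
D = 24/5 (D = 6 - 6/5 = 24/5 ≈ 4.8000)
r = 1/6243 ≈ 0.00016018
D*r = (24/5)*(1/6243) = 8/10405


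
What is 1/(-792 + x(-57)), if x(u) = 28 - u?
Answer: -1/707 ≈ -0.0014144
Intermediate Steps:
1/(-792 + x(-57)) = 1/(-792 + (28 - 1*(-57))) = 1/(-792 + (28 + 57)) = 1/(-792 + 85) = 1/(-707) = -1/707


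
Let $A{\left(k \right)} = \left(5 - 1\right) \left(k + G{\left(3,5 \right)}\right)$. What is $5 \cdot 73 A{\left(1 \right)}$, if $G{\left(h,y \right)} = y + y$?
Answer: $16060$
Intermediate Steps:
$G{\left(h,y \right)} = 2 y$
$A{\left(k \right)} = 40 + 4 k$ ($A{\left(k \right)} = \left(5 - 1\right) \left(k + 2 \cdot 5\right) = 4 \left(k + 10\right) = 4 \left(10 + k\right) = 40 + 4 k$)
$5 \cdot 73 A{\left(1 \right)} = 5 \cdot 73 \left(40 + 4 \cdot 1\right) = 365 \left(40 + 4\right) = 365 \cdot 44 = 16060$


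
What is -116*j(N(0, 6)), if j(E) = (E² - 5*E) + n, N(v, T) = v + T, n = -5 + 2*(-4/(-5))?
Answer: -1508/5 ≈ -301.60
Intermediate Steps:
n = -17/5 (n = -5 + 2*(-4*(-⅕)) = -5 + 2*(⅘) = -5 + 8/5 = -17/5 ≈ -3.4000)
N(v, T) = T + v
j(E) = -17/5 + E² - 5*E (j(E) = (E² - 5*E) - 17/5 = -17/5 + E² - 5*E)
-116*j(N(0, 6)) = -116*(-17/5 + (6 + 0)² - 5*(6 + 0)) = -116*(-17/5 + 6² - 5*6) = -116*(-17/5 + 36 - 30) = -116*13/5 = -1508/5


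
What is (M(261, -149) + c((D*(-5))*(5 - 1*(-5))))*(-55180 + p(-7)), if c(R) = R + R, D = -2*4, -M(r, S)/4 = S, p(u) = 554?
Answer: -76257896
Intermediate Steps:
M(r, S) = -4*S
D = -8
c(R) = 2*R
(M(261, -149) + c((D*(-5))*(5 - 1*(-5))))*(-55180 + p(-7)) = (-4*(-149) + 2*((-8*(-5))*(5 - 1*(-5))))*(-55180 + 554) = (596 + 2*(40*(5 + 5)))*(-54626) = (596 + 2*(40*10))*(-54626) = (596 + 2*400)*(-54626) = (596 + 800)*(-54626) = 1396*(-54626) = -76257896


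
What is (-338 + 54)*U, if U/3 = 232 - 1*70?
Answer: -138024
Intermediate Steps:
U = 486 (U = 3*(232 - 1*70) = 3*(232 - 70) = 3*162 = 486)
(-338 + 54)*U = (-338 + 54)*486 = -284*486 = -138024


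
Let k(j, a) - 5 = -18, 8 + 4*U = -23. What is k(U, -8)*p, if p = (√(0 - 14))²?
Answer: 182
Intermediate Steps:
U = -31/4 (U = -2 + (¼)*(-23) = -2 - 23/4 = -31/4 ≈ -7.7500)
k(j, a) = -13 (k(j, a) = 5 - 18 = -13)
p = -14 (p = (√(-14))² = (I*√14)² = -14)
k(U, -8)*p = -13*(-14) = 182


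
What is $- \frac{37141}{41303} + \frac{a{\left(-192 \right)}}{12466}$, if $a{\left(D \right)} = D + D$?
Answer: $- \frac{239430029}{257441599} \approx -0.93004$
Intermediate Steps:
$a{\left(D \right)} = 2 D$
$- \frac{37141}{41303} + \frac{a{\left(-192 \right)}}{12466} = - \frac{37141}{41303} + \frac{2 \left(-192\right)}{12466} = \left(-37141\right) \frac{1}{41303} - \frac{192}{6233} = - \frac{37141}{41303} - \frac{192}{6233} = - \frac{239430029}{257441599}$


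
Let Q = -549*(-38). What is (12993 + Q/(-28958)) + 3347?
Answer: 236576429/14479 ≈ 16339.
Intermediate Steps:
Q = 20862
(12993 + Q/(-28958)) + 3347 = (12993 + 20862/(-28958)) + 3347 = (12993 + 20862*(-1/28958)) + 3347 = (12993 - 10431/14479) + 3347 = 188115216/14479 + 3347 = 236576429/14479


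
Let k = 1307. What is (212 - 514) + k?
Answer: 1005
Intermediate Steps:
(212 - 514) + k = (212 - 514) + 1307 = -302 + 1307 = 1005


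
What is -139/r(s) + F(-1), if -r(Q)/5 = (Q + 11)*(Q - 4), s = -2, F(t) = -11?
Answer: -3109/270 ≈ -11.515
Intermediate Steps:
r(Q) = -5*(-4 + Q)*(11 + Q) (r(Q) = -5*(Q + 11)*(Q - 4) = -5*(11 + Q)*(-4 + Q) = -5*(-4 + Q)*(11 + Q))
-139/r(s) + F(-1) = -139/(220 - 35*(-2) - 5*(-2)²) - 11 = -139/(220 + 70 - 5*4) - 11 = -139/(220 + 70 - 20) - 11 = -139/270 - 11 = -3109/270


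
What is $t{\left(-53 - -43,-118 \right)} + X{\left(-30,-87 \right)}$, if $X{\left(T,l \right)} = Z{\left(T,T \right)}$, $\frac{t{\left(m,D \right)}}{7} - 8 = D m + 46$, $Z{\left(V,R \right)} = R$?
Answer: $8608$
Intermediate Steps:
$t{\left(m,D \right)} = 378 + 7 D m$ ($t{\left(m,D \right)} = 56 + 7 \left(D m + 46\right) = 56 + 7 \left(46 + D m\right) = 56 + \left(322 + 7 D m\right) = 378 + 7 D m$)
$X{\left(T,l \right)} = T$
$t{\left(-53 - -43,-118 \right)} + X{\left(-30,-87 \right)} = \left(378 + 7 \left(-118\right) \left(-53 - -43\right)\right) - 30 = \left(378 + 7 \left(-118\right) \left(-53 + 43\right)\right) - 30 = \left(378 + 7 \left(-118\right) \left(-10\right)\right) - 30 = \left(378 + 8260\right) - 30 = 8638 - 30 = 8608$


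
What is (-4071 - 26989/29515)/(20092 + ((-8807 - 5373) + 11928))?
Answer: -60091277/263273800 ≈ -0.22825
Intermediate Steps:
(-4071 - 26989/29515)/(20092 + ((-8807 - 5373) + 11928)) = (-4071 - 26989*1/29515)/(20092 + (-14180 + 11928)) = (-4071 - 26989/29515)/(20092 - 2252) = -120182554/29515/17840 = -120182554/29515*1/17840 = -60091277/263273800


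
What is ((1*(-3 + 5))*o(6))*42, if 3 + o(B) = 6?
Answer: 252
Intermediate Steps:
o(B) = 3 (o(B) = -3 + 6 = 3)
((1*(-3 + 5))*o(6))*42 = ((1*(-3 + 5))*3)*42 = ((1*2)*3)*42 = (2*3)*42 = 6*42 = 252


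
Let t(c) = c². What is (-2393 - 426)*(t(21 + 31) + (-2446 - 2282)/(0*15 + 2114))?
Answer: -8050398716/1057 ≈ -7.6163e+6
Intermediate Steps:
(-2393 - 426)*(t(21 + 31) + (-2446 - 2282)/(0*15 + 2114)) = (-2393 - 426)*((21 + 31)² + (-2446 - 2282)/(0*15 + 2114)) = -2819*(52² - 4728/(0 + 2114)) = -2819*(2704 - 4728/2114) = -2819*(2704 - 4728*1/2114) = -2819*(2704 - 2364/1057) = -2819*2855764/1057 = -8050398716/1057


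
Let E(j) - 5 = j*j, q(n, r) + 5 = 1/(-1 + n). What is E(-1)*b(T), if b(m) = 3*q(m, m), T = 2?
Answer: -72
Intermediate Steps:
q(n, r) = -5 + 1/(-1 + n)
E(j) = 5 + j**2 (E(j) = 5 + j*j = 5 + j**2)
b(m) = 3*(6 - 5*m)/(-1 + m) (b(m) = 3*((6 - 5*m)/(-1 + m)) = 3*(6 - 5*m)/(-1 + m))
E(-1)*b(T) = (5 + (-1)**2)*(3*(6 - 5*2)/(-1 + 2)) = (5 + 1)*(3*(6 - 10)/1) = 6*(3*1*(-4)) = 6*(-12) = -72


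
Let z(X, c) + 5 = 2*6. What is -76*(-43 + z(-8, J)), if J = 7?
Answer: 2736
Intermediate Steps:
z(X, c) = 7 (z(X, c) = -5 + 2*6 = -5 + 12 = 7)
-76*(-43 + z(-8, J)) = -76*(-43 + 7) = -76*(-36) = 2736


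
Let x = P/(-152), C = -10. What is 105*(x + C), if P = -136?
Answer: -18165/19 ≈ -956.05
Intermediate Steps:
x = 17/19 (x = -136/(-152) = -136*(-1/152) = 17/19 ≈ 0.89474)
105*(x + C) = 105*(17/19 - 10) = 105*(-173/19) = -18165/19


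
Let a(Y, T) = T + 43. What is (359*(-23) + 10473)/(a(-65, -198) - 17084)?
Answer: -2216/17239 ≈ -0.12855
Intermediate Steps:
a(Y, T) = 43 + T
(359*(-23) + 10473)/(a(-65, -198) - 17084) = (359*(-23) + 10473)/((43 - 198) - 17084) = (-8257 + 10473)/(-155 - 17084) = 2216/(-17239) = 2216*(-1/17239) = -2216/17239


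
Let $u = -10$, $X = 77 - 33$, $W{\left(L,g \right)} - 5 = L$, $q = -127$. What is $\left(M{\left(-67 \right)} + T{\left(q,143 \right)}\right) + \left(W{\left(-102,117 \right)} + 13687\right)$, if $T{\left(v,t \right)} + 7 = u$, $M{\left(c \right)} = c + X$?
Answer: $13550$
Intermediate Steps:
$W{\left(L,g \right)} = 5 + L$
$X = 44$ ($X = 77 - 33 = 44$)
$M{\left(c \right)} = 44 + c$ ($M{\left(c \right)} = c + 44 = 44 + c$)
$T{\left(v,t \right)} = -17$ ($T{\left(v,t \right)} = -7 - 10 = -17$)
$\left(M{\left(-67 \right)} + T{\left(q,143 \right)}\right) + \left(W{\left(-102,117 \right)} + 13687\right) = \left(\left(44 - 67\right) - 17\right) + \left(\left(5 - 102\right) + 13687\right) = \left(-23 - 17\right) + \left(-97 + 13687\right) = -40 + 13590 = 13550$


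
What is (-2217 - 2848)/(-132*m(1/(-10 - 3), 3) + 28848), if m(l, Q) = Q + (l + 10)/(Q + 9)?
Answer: -65845/368457 ≈ -0.17870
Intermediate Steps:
m(l, Q) = Q + (10 + l)/(9 + Q)
(-2217 - 2848)/(-132*m(1/(-10 - 3), 3) + 28848) = (-2217 - 2848)/(-132*(10 + 1/(-10 - 3) + 3² + 9*3)/(9 + 3) + 28848) = -5065/(-132*(10 + 1/(-13) + 9 + 27)/12 + 28848) = -5065/(-11*(10 - 1/13 + 9 + 27) + 28848) = -5065/(-11*597/13 + 28848) = -5065/(-132*199/52 + 28848) = -5065/(-6567/13 + 28848) = -5065/368457/13 = -5065*13/368457 = -65845/368457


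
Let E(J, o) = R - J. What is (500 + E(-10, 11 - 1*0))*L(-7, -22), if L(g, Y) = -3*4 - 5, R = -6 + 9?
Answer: -8721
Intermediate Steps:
R = 3
L(g, Y) = -17 (L(g, Y) = -12 - 5 = -17)
E(J, o) = 3 - J
(500 + E(-10, 11 - 1*0))*L(-7, -22) = (500 + (3 - 1*(-10)))*(-17) = (500 + (3 + 10))*(-17) = (500 + 13)*(-17) = 513*(-17) = -8721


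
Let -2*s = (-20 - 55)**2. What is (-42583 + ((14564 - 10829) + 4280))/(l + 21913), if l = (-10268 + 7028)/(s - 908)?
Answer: -8869672/5622797 ≈ -1.5774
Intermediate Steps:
s = -5625/2 (s = -(-20 - 55)**2/2 = -1/2*(-75)**2 = -1/2*5625 = -5625/2 ≈ -2812.5)
l = 6480/7441 (l = (-10268 + 7028)/(-5625/2 - 908) = -3240/(-7441/2) = -3240*(-2/7441) = 6480/7441 ≈ 0.87085)
(-42583 + ((14564 - 10829) + 4280))/(l + 21913) = (-42583 + ((14564 - 10829) + 4280))/(6480/7441 + 21913) = (-42583 + (3735 + 4280))/(163061113/7441) = (-42583 + 8015)*(7441/163061113) = -34568*7441/163061113 = -8869672/5622797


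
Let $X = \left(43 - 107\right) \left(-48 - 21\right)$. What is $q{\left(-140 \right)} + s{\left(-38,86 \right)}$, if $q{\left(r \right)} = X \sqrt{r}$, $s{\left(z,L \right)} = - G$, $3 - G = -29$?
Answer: $-32 + 8832 i \sqrt{35} \approx -32.0 + 52251.0 i$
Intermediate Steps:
$G = 32$ ($G = 3 - -29 = 3 + 29 = 32$)
$X = 4416$ ($X = \left(-64\right) \left(-69\right) = 4416$)
$s{\left(z,L \right)} = -32$ ($s{\left(z,L \right)} = \left(-1\right) 32 = -32$)
$q{\left(r \right)} = 4416 \sqrt{r}$
$q{\left(-140 \right)} + s{\left(-38,86 \right)} = 4416 \sqrt{-140} - 32 = 4416 \cdot 2 i \sqrt{35} - 32 = 8832 i \sqrt{35} - 32 = -32 + 8832 i \sqrt{35}$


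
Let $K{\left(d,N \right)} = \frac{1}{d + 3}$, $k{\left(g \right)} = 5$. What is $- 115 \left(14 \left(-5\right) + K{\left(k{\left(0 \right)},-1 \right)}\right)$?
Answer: $\frac{64285}{8} \approx 8035.6$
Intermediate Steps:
$K{\left(d,N \right)} = \frac{1}{3 + d}$
$- 115 \left(14 \left(-5\right) + K{\left(k{\left(0 \right)},-1 \right)}\right) = - 115 \left(14 \left(-5\right) + \frac{1}{3 + 5}\right) = - 115 \left(-70 + \frac{1}{8}\right) = \left(-115\right) \left(- \frac{559}{8}\right) = \frac{64285}{8}$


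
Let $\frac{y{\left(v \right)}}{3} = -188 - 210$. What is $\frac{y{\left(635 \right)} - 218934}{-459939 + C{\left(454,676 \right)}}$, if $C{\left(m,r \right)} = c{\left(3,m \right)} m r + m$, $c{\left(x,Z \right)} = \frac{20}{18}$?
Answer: $\frac{1981152}{1066325} \approx 1.8579$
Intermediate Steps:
$y{\left(v \right)} = -1194$ ($y{\left(v \right)} = 3 \left(-188 - 210\right) = 3 \left(-398\right) = -1194$)
$c{\left(x,Z \right)} = \frac{10}{9}$ ($c{\left(x,Z \right)} = 20 \cdot \frac{1}{18} = \frac{10}{9}$)
$C{\left(m,r \right)} = m + \frac{10 m r}{9}$ ($C{\left(m,r \right)} = \frac{10 m}{9} r + m = \frac{10 m r}{9} + m = m + \frac{10 m r}{9}$)
$\frac{y{\left(635 \right)} - 218934}{-459939 + C{\left(454,676 \right)}} = \frac{-1194 - 218934}{-459939 + \frac{1}{9} \cdot 454 \left(9 + 10 \cdot 676\right)} = - \frac{220128}{-459939 + \frac{1}{9} \cdot 454 \left(9 + 6760\right)} = - \frac{220128}{-459939 + \frac{1}{9} \cdot 454 \cdot 6769} = - \frac{220128}{-459939 + \frac{3073126}{9}} = - \frac{220128}{- \frac{1066325}{9}} = \left(-220128\right) \left(- \frac{9}{1066325}\right) = \frac{1981152}{1066325}$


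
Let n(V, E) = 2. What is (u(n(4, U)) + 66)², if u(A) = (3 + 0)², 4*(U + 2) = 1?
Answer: 5625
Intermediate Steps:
U = -7/4 (U = -2 + (¼)*1 = -2 + ¼ = -7/4 ≈ -1.7500)
u(A) = 9 (u(A) = 3² = 9)
(u(n(4, U)) + 66)² = (9 + 66)² = 75² = 5625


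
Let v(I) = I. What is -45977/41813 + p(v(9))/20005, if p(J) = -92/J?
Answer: -8281775761/7528221585 ≈ -1.1001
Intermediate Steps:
-45977/41813 + p(v(9))/20005 = -45977/41813 - 92/9/20005 = -45977*1/41813 - 92*⅑*(1/20005) = -45977/41813 - 92/9*1/20005 = -45977/41813 - 92/180045 = -8281775761/7528221585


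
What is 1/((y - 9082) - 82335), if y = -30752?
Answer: -1/122169 ≈ -8.1854e-6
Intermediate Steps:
1/((y - 9082) - 82335) = 1/((-30752 - 9082) - 82335) = 1/(-39834 - 82335) = 1/(-122169) = -1/122169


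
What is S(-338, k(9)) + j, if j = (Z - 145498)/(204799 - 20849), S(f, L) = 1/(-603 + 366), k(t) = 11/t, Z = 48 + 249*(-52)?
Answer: -18862138/21798075 ≈ -0.86531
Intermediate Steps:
Z = -12900 (Z = 48 - 12948 = -12900)
S(f, L) = -1/237 (S(f, L) = 1/(-237) = -1/237)
j = -79199/91975 (j = (-12900 - 145498)/(204799 - 20849) = -158398/183950 = -158398*1/183950 = -79199/91975 ≈ -0.86109)
S(-338, k(9)) + j = -1/237 - 79199/91975 = -18862138/21798075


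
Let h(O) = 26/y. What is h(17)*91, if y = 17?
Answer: 2366/17 ≈ 139.18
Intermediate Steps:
h(O) = 26/17
h(17)*91 = (26/17)*91 = 2366/17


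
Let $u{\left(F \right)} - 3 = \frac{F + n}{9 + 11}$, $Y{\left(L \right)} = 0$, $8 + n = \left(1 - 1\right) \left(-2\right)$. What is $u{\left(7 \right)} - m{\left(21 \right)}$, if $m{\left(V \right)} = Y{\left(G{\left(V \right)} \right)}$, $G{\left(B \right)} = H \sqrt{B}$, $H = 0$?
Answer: $\frac{59}{20} \approx 2.95$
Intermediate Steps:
$n = -8$ ($n = -8 + \left(1 - 1\right) \left(-2\right) = -8 + 0 \left(-2\right) = -8 + 0 = -8$)
$G{\left(B \right)} = 0$ ($G{\left(B \right)} = 0 \sqrt{B} = 0$)
$m{\left(V \right)} = 0$
$u{\left(F \right)} = \frac{13}{5} + \frac{F}{20}$ ($u{\left(F \right)} = 3 + \frac{F - 8}{9 + 11} = 3 + \frac{-8 + F}{20} = 3 + \left(-8 + F\right) \frac{1}{20} = 3 + \left(- \frac{2}{5} + \frac{F}{20}\right) = \frac{13}{5} + \frac{F}{20}$)
$u{\left(7 \right)} - m{\left(21 \right)} = \left(\frac{13}{5} + \frac{1}{20} \cdot 7\right) - 0 = \left(\frac{13}{5} + \frac{7}{20}\right) + 0 = \frac{59}{20} + 0 = \frac{59}{20}$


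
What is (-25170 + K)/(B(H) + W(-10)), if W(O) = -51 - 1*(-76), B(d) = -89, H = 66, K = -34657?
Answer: 59827/64 ≈ 934.80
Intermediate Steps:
W(O) = 25 (W(O) = -51 + 76 = 25)
(-25170 + K)/(B(H) + W(-10)) = (-25170 - 34657)/(-89 + 25) = -59827/(-64) = -59827*(-1/64) = 59827/64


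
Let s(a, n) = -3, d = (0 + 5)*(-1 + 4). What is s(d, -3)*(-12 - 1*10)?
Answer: 66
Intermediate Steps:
d = 15 (d = 5*3 = 15)
s(d, -3)*(-12 - 1*10) = -3*(-12 - 1*10) = -3*(-12 - 10) = -3*(-22) = 66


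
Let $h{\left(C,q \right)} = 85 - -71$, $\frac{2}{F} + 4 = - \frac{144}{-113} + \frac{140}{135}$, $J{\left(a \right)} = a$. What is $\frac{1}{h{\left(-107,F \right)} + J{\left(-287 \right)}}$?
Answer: $- \frac{1}{131} \approx -0.0076336$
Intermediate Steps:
$F = - \frac{3051}{2576}$ ($F = \frac{2}{-4 + \left(- \frac{144}{-113} + \frac{140}{135}\right)} = \frac{2}{-4 + \left(\left(-144\right) \left(- \frac{1}{113}\right) + 140 \cdot \frac{1}{135}\right)} = \frac{2}{-4 + \left(\frac{144}{113} + \frac{28}{27}\right)} = \frac{2}{-4 + \frac{7052}{3051}} = \frac{2}{- \frac{5152}{3051}} = 2 \left(- \frac{3051}{5152}\right) = - \frac{3051}{2576} \approx -1.1844$)
$h{\left(C,q \right)} = 156$ ($h{\left(C,q \right)} = 85 + 71 = 156$)
$\frac{1}{h{\left(-107,F \right)} + J{\left(-287 \right)}} = \frac{1}{156 - 287} = \frac{1}{-131} = - \frac{1}{131}$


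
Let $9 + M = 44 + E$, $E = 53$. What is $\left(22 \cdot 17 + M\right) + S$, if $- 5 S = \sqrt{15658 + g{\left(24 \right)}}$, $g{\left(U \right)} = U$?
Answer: $462 - \frac{\sqrt{15682}}{5} \approx 436.95$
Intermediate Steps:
$M = 88$ ($M = -9 + \left(44 + 53\right) = -9 + 97 = 88$)
$S = - \frac{\sqrt{15682}}{5}$ ($S = - \frac{\sqrt{15658 + 24}}{5} = - \frac{\sqrt{15682}}{5} \approx -25.046$)
$\left(22 \cdot 17 + M\right) + S = \left(22 \cdot 17 + 88\right) - \frac{\sqrt{15682}}{5} = \left(374 + 88\right) - \frac{\sqrt{15682}}{5} = 462 - \frac{\sqrt{15682}}{5}$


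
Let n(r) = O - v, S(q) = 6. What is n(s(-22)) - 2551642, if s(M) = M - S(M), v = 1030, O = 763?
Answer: -2551909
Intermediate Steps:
s(M) = -6 + M (s(M) = M - 1*6 = M - 6 = -6 + M)
n(r) = -267 (n(r) = 763 - 1*1030 = 763 - 1030 = -267)
n(s(-22)) - 2551642 = -267 - 2551642 = -2551909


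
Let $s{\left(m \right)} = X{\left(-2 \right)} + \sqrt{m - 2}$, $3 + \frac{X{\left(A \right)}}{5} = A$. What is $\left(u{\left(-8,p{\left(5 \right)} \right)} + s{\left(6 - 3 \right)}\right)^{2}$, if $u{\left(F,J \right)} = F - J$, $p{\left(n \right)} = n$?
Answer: $1369$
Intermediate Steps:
$X{\left(A \right)} = -15 + 5 A$
$s{\left(m \right)} = -25 + \sqrt{-2 + m}$ ($s{\left(m \right)} = \left(-15 + 5 \left(-2\right)\right) + \sqrt{m - 2} = \left(-15 - 10\right) + \sqrt{-2 + m} = -25 + \sqrt{-2 + m}$)
$\left(u{\left(-8,p{\left(5 \right)} \right)} + s{\left(6 - 3 \right)}\right)^{2} = \left(\left(-8 - 5\right) - \left(25 - \sqrt{-2 + \left(6 - 3\right)}\right)\right)^{2} = \left(-13 - \left(25 - \sqrt{-2 + 3}\right)\right)^{2} = \left(-13 - \left(25 - \sqrt{1}\right)\right)^{2} = \left(-13 + \left(-25 + 1\right)\right)^{2} = \left(-13 - 24\right)^{2} = \left(-37\right)^{2} = 1369$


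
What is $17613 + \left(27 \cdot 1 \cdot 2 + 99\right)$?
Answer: $17766$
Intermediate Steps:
$17613 + \left(27 \cdot 1 \cdot 2 + 99\right) = 17613 + \left(27 \cdot 2 + 99\right) = 17613 + \left(54 + 99\right) = 17613 + 153 = 17766$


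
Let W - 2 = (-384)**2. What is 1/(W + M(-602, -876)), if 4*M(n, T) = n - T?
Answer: 2/295053 ≈ 6.7784e-6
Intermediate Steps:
W = 147458 (W = 2 + (-384)**2 = 2 + 147456 = 147458)
M(n, T) = -T/4 + n/4 (M(n, T) = (n - T)/4 = -T/4 + n/4)
1/(W + M(-602, -876)) = 1/(147458 + (-1/4*(-876) + (1/4)*(-602))) = 1/(147458 + (219 - 301/2)) = 1/(147458 + 137/2) = 1/(295053/2) = 2/295053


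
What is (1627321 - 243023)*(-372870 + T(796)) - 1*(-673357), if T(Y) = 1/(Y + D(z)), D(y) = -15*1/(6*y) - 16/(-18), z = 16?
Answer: -118438135714662653/229459 ≈ -5.1616e+11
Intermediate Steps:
D(y) = 8/9 - 5/(2*y) (D(y) = -5/(2*y) - 16*(-1/18) = -5/(2*y) + 8/9 = 8/9 - 5/(2*y))
T(Y) = 1/(211/288 + Y) (T(Y) = 1/(Y + (1/18)*(-45 + 16*16)/16) = 1/(Y + (1/18)*(1/16)*(-45 + 256)) = 1/(Y + (1/18)*(1/16)*211) = 1/(Y + 211/288) = 1/(211/288 + Y))
(1627321 - 243023)*(-372870 + T(796)) - 1*(-673357) = (1627321 - 243023)*(-372870 + 288/(211 + 288*796)) - 1*(-673357) = 1384298*(-372870 + 288/(211 + 229248)) + 673357 = 1384298*(-372870 + 288/229459) + 673357 = 1384298*(-85558377042/229459) + 673357 = -118438290222486516/229459 + 673357 = -118438135714662653/229459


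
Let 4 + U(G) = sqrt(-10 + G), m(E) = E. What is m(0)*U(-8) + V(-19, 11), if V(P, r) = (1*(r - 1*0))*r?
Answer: 121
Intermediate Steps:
U(G) = -4 + sqrt(-10 + G)
V(P, r) = r**2 (V(P, r) = (1*(r + 0))*r = (1*r)*r = r*r = r**2)
m(0)*U(-8) + V(-19, 11) = 0*(-4 + sqrt(-10 - 8)) + 11**2 = 0*(-4 + sqrt(-18)) + 121 = 0*(-4 + 3*I*sqrt(2)) + 121 = 0 + 121 = 121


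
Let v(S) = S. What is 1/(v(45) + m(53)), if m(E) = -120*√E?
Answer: -1/16915 - 8*√53/50745 ≈ -0.0012068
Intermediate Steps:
1/(v(45) + m(53)) = 1/(45 - 120*√53)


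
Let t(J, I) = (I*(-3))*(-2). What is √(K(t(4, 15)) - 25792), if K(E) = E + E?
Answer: 2*I*√6403 ≈ 160.04*I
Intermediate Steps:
t(J, I) = 6*I (t(J, I) = -3*I*(-2) = 6*I)
K(E) = 2*E
√(K(t(4, 15)) - 25792) = √(2*(6*15) - 25792) = √(2*90 - 25792) = √(180 - 25792) = √(-25612) = 2*I*√6403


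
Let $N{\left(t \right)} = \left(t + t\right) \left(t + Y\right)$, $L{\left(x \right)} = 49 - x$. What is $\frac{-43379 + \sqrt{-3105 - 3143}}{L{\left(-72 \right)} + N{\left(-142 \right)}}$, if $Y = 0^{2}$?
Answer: $- \frac{43379}{40449} + \frac{2 i \sqrt{1562}}{40449} \approx -1.0724 + 0.0019542 i$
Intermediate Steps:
$Y = 0$
$N{\left(t \right)} = 2 t^{2}$ ($N{\left(t \right)} = \left(t + t\right) \left(t + 0\right) = 2 t t = 2 t^{2}$)
$\frac{-43379 + \sqrt{-3105 - 3143}}{L{\left(-72 \right)} + N{\left(-142 \right)}} = \frac{-43379 + \sqrt{-3105 - 3143}}{\left(49 - -72\right) + 2 \left(-142\right)^{2}} = \frac{-43379 + \sqrt{-6248}}{\left(49 + 72\right) + 2 \cdot 20164} = \frac{-43379 + 2 i \sqrt{1562}}{121 + 40328} = \frac{-43379 + 2 i \sqrt{1562}}{40449} = \left(-43379 + 2 i \sqrt{1562}\right) \frac{1}{40449} = - \frac{43379}{40449} + \frac{2 i \sqrt{1562}}{40449}$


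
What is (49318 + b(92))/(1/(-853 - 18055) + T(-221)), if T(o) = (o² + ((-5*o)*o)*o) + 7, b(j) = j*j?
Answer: 1092542056/1021375236923 ≈ 0.0010697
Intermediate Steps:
b(j) = j²
T(o) = 7 + o² - 5*o³ (T(o) = (o² + (-5*o²)*o) + 7 = (o² - 5*o³) + 7 = 7 + o² - 5*o³)
(49318 + b(92))/(1/(-853 - 18055) + T(-221)) = (49318 + 92²)/(1/(-853 - 18055) + (7 + (-221)² - 5*(-221)³)) = (49318 + 8464)/(1/(-18908) + (7 + 48841 - 5*(-10793861))) = 57782/(-1/18908 + (7 + 48841 + 53969305)) = 57782/(-1/18908 + 54018153) = 57782/(1021375236923/18908) = 57782*(18908/1021375236923) = 1092542056/1021375236923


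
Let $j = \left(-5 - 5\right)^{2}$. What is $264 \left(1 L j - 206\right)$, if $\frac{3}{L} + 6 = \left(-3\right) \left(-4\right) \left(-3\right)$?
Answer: $- \frac{393888}{7} \approx -56270.0$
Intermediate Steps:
$L = - \frac{1}{14}$ ($L = \frac{3}{-6 + \left(-3\right) \left(-4\right) \left(-3\right)} = \frac{3}{-6 + 12 \left(-3\right)} = \frac{3}{-6 - 36} = \frac{3}{-42} = 3 \left(- \frac{1}{42}\right) = - \frac{1}{14} \approx -0.071429$)
$j = 100$ ($j = \left(-10\right)^{2} = 100$)
$264 \left(1 L j - 206\right) = 264 \left(1 \left(- \frac{1}{14}\right) 100 - 206\right) = 264 \left(\left(- \frac{1}{14}\right) 100 - 206\right) = 264 \left(- \frac{50}{7} - 206\right) = 264 \left(- \frac{1492}{7}\right) = - \frac{393888}{7}$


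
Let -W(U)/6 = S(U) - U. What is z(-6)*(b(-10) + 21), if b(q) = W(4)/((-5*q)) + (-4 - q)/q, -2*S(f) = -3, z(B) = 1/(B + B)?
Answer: -69/40 ≈ -1.7250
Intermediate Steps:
z(B) = 1/(2*B)
S(f) = 3/2 (S(f) = -1/2*(-3) = 3/2)
W(U) = -9 + 6*U (W(U) = -6*(3/2 - U) = -9 + 6*U)
b(q) = -3/q + (-4 - q)/q (b(q) = (-9 + 6*4)/((-5*q)) + (-4 - q)/q = (-9 + 24)*(-1/(5*q)) + (-4 - q)/q = 15*(-1/(5*q)) + (-4 - q)/q = -3/q + (-4 - q)/q)
z(-6)*(b(-10) + 21) = ((1/2)/(-6))*((-7 - 1*(-10))/(-10) + 21) = ((1/2)*(-1/6))*(-(-7 + 10)/10 + 21) = -(-1/10*3 + 21)/12 = -(-3/10 + 21)/12 = -1/12*207/10 = -69/40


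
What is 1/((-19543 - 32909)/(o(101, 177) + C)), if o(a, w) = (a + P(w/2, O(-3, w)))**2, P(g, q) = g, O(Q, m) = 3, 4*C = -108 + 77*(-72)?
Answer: -137989/209808 ≈ -0.65769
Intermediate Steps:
C = -1413 (C = (-108 + 77*(-72))/4 = (-108 - 5544)/4 = (1/4)*(-5652) = -1413)
o(a, w) = (a + w/2)**2
1/((-19543 - 32909)/(o(101, 177) + C)) = 1/((-19543 - 32909)/((177 + 2*101)**2/4 - 1413)) = 1/(-52452/((177 + 202)**2/4 - 1413)) = 1/(-52452/((1/4)*379**2 - 1413)) = 1/(-52452/((1/4)*143641 - 1413)) = 1/(-52452/(143641/4 - 1413)) = 1/(-52452/137989/4) = 1/(-52452*4/137989) = 1/(-209808/137989) = -137989/209808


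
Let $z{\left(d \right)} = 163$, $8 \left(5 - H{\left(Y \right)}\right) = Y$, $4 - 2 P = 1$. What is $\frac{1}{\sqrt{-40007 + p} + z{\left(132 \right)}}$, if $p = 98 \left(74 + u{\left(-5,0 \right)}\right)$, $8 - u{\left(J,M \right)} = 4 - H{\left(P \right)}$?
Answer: $\frac{1304}{467683} - \frac{2 i \sqrt{510262}}{467683} \approx 0.0027882 - 0.0030547 i$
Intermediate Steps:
$P = \frac{3}{2}$ ($P = 2 - \frac{1}{2} = \frac{3}{2} \approx 1.5$)
$H{\left(Y \right)} = 5 - \frac{Y}{8}$
$u{\left(J,M \right)} = \frac{141}{16}$ ($u{\left(J,M \right)} = 8 - \left(4 - \left(5 - \frac{3}{16}\right)\right) = 8 - \left(4 - \frac{77}{16}\right) = 8 - - \frac{13}{16} = 8 + \frac{13}{16} = \frac{141}{16}$)
$p = \frac{64925}{8}$ ($p = 98 \left(74 + \frac{141}{16}\right) = 98 \cdot \frac{1325}{16} = \frac{64925}{8} \approx 8115.6$)
$\frac{1}{\sqrt{-40007 + p} + z{\left(132 \right)}} = \frac{1}{\sqrt{-40007 + \frac{64925}{8}} + 163} = \frac{1}{\sqrt{- \frac{255131}{8}} + 163} = \frac{1}{\frac{i \sqrt{510262}}{4} + 163} = \frac{1}{163 + \frac{i \sqrt{510262}}{4}}$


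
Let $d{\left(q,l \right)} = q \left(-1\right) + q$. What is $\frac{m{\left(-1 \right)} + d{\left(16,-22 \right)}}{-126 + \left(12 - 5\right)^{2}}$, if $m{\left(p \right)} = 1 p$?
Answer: $\frac{1}{77} \approx 0.012987$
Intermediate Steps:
$m{\left(p \right)} = p$
$d{\left(q,l \right)} = 0$ ($d{\left(q,l \right)} = - q + q = 0$)
$\frac{m{\left(-1 \right)} + d{\left(16,-22 \right)}}{-126 + \left(12 - 5\right)^{2}} = \frac{-1 + 0}{-126 + \left(12 - 5\right)^{2}} = - \frac{1}{-126 + 7^{2}} = - \frac{1}{-126 + 49} = - \frac{1}{-77} = \left(-1\right) \left(- \frac{1}{77}\right) = \frac{1}{77}$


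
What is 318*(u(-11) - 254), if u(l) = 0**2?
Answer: -80772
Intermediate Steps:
u(l) = 0
318*(u(-11) - 254) = 318*(0 - 254) = 318*(-254) = -80772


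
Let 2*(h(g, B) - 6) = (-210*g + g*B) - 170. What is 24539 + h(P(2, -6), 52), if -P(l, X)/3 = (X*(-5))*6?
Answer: 67120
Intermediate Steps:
P(l, X) = 90*X (P(l, X) = -3*X*(-5)*6 = -3*(-5*X)*6 = -(-90)*X = 90*X)
h(g, B) = -79 - 105*g + B*g/2 (h(g, B) = 6 + ((-210*g + g*B) - 170)/2 = 6 + ((-210*g + B*g) - 170)/2 = 6 + (-170 - 210*g + B*g)/2 = 6 + (-85 - 105*g + B*g/2) = -79 - 105*g + B*g/2)
24539 + h(P(2, -6), 52) = 24539 + (-79 - 9450*(-6) + (1/2)*52*(90*(-6))) = 24539 + (-79 - 105*(-540) + (1/2)*52*(-540)) = 24539 + (-79 + 56700 - 14040) = 24539 + 42581 = 67120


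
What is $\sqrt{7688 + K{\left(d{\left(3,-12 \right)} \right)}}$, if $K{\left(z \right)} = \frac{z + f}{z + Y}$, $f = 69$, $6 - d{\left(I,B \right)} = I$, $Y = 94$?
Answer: $\frac{4 \sqrt{4521461}}{97} \approx 87.685$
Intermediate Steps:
$d{\left(I,B \right)} = 6 - I$
$K{\left(z \right)} = \frac{69 + z}{94 + z}$ ($K{\left(z \right)} = \frac{z + 69}{z + 94} = \frac{69 + z}{94 + z}$)
$\sqrt{7688 + K{\left(d{\left(3,-12 \right)} \right)}} = \sqrt{7688 + \frac{69 + \left(6 - 3\right)}{94 + \left(6 - 3\right)}} = \sqrt{7688 + \frac{69 + 3}{94 + 3}} = \sqrt{7688 + \frac{1}{97} \cdot 72} = \sqrt{7688 + \frac{72}{97}} = \sqrt{\frac{745808}{97}} = \frac{4 \sqrt{4521461}}{97}$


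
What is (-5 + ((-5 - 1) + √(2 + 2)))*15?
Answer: -135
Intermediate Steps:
(-5 + ((-5 - 1) + √(2 + 2)))*15 = (-5 + (-6 + √4))*15 = (-5 + (-6 + 2))*15 = (-5 - 4)*15 = -9*15 = -135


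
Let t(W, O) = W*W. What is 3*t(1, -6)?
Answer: 3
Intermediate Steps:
t(W, O) = W²
3*t(1, -6) = 3*1² = 3*1 = 3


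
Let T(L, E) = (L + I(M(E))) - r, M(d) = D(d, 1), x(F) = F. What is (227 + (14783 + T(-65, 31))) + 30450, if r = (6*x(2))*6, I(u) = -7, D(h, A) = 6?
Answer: 45316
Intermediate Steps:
M(d) = 6
r = 72 (r = (6*2)*6 = 12*6 = 72)
T(L, E) = -79 + L (T(L, E) = (L - 7) - 1*72 = (-7 + L) - 72 = -79 + L)
(227 + (14783 + T(-65, 31))) + 30450 = (227 + (14783 + (-79 - 65))) + 30450 = (227 + (14783 - 144)) + 30450 = (227 + 14639) + 30450 = 14866 + 30450 = 45316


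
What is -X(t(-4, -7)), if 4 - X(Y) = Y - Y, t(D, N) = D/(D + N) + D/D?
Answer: -4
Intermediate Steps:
t(D, N) = 1 + D/(D + N) (t(D, N) = D/(D + N) + 1 = 1 + D/(D + N))
X(Y) = 4 (X(Y) = 4 - (Y - Y) = 4 - 1*0 = 4 + 0 = 4)
-X(t(-4, -7)) = -1*4 = -4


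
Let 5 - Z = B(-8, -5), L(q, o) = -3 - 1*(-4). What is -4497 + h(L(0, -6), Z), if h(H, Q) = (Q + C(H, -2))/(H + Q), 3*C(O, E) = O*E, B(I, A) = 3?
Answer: -40469/9 ≈ -4496.6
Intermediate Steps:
L(q, o) = 1 (L(q, o) = -3 + 4 = 1)
Z = 2 (Z = 5 - 1*3 = 5 - 3 = 2)
C(O, E) = E*O/3 (C(O, E) = (O*E)/3 = (E*O)/3 = E*O/3)
h(H, Q) = (Q - 2*H/3)/(H + Q) (h(H, Q) = (Q + (⅓)*(-2)*H)/(H + Q) = (Q - 2*H/3)/(H + Q))
-4497 + h(L(0, -6), Z) = -4497 + (2 - ⅔*1)/(1 + 2) = -4497 + (2 - ⅔)/3 = -4497 + (⅓)*(4/3) = -4497 + 4/9 = -40469/9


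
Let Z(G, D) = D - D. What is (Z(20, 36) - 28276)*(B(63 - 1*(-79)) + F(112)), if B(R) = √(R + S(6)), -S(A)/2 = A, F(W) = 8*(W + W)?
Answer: -50670592 - 28276*√130 ≈ -5.0993e+7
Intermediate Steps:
Z(G, D) = 0
F(W) = 16*W (F(W) = 8*(2*W) = 16*W)
S(A) = -2*A
B(R) = √(-12 + R) (B(R) = √(R - 2*6) = √(R - 12) = √(-12 + R))
(Z(20, 36) - 28276)*(B(63 - 1*(-79)) + F(112)) = (0 - 28276)*(√(-12 + (63 - 1*(-79))) + 16*112) = -28276*(√(-12 + (63 + 79)) + 1792) = -28276*(√(-12 + 142) + 1792) = -28276*(√130 + 1792) = -28276*(1792 + √130) = -50670592 - 28276*√130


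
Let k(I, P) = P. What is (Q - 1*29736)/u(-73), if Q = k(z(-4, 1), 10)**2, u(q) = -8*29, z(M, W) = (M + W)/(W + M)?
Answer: 7409/58 ≈ 127.74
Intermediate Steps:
z(M, W) = 1 (z(M, W) = (M + W)/(M + W) = 1)
u(q) = -232
Q = 100 (Q = 10**2 = 100)
(Q - 1*29736)/u(-73) = (100 - 1*29736)/(-232) = (100 - 29736)*(-1/232) = -29636*(-1/232) = 7409/58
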